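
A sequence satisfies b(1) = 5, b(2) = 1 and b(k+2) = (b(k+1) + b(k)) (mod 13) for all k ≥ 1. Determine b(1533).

Computing terms: b(1) = 5, b(2) = 1, b(3) = 6, b(4) = 7, b(5) = 0, b(6) = 7, b(7) = 7, b(8) = 1, b(9) = 8, b(10) = 9, b(11) = 4, b(12) = 0, b(13) = 4, b(14) = 4, b(15) = 8, b(16) = 12, b(17) = 7, b(18) = 6, b(19) = 0, b(20) = 6, b(21) = 6, b(22) = 12, b(23) = 5, b(24) = 4, b(25) = 9, b(26) = 0, b(27) = 9, b(28) = 9, b(29) = 5, b(30) = 1.
The sequence repeats with period 28.
So b(1533) = b(1 + ((1533-1) mod 28)) = b(21) = 6.

6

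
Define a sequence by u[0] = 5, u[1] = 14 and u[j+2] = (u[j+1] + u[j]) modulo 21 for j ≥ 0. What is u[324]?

10

Listing terms: u[0] = 5; u[1] = 14; u[2] = 19; u[3] = 12; u[4] = 10; u[5] = 1; u[6] = 11; u[7] = 12; u[8] = 2; u[9] = 14; u[10] = 16; u[11] = 9; u[12] = 4; u[13] = 13; u[14] = 17; u[15] = 9; u[16] = 5; u[17] = 14.
The sequence repeats with period 16.
(324 - 0) mod 16 = 4, so u[324] = u[4] = 10.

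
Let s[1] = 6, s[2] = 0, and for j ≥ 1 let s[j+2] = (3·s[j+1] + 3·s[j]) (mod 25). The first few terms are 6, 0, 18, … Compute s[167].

3

We have s[1] = 6,  s[2] = 0,  s[3] = 18,  s[4] = 4,  s[5] = 16,  s[6] = 10,  s[7] = 3,  s[8] = 14,  s[9] = 1,  s[10] = 20,  s[11] = 13,  s[12] = 24,  s[13] = 11,  s[14] = 5,  s[15] = 23,  s[16] = 9,  s[17] = 21,  s[18] = 15,  s[19] = 8,  s[20] = 19,  s[21] = 6,  s[22] = 0.
The sequence repeats with period 20.
So s[167] = s[1 + ((167-1) mod 20)] = s[7] = 3.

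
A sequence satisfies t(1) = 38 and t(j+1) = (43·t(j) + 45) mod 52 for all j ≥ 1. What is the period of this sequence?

6

t(1) = 38,  t(2) = 15,  t(3) = 14,  t(4) = 23,  t(5) = 46,  t(6) = 47,  t(7) = 38.
Since t(7) = t(1) = 38, the sequence is periodic with period 6.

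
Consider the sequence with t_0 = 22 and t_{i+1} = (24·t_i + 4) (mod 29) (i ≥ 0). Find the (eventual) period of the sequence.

We have t_0 = 22,  t_1 = 10,  t_2 = 12,  t_3 = 2,  t_4 = 23,  t_5 = 5,  t_6 = 8,  t_7 = 22.
The sequence repeats with period 7.

7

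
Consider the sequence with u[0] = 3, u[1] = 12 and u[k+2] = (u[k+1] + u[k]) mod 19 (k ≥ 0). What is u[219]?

We have u[0] = 3; u[1] = 12; u[2] = 15; u[3] = 8; u[4] = 4; u[5] = 12; u[6] = 16; u[7] = 9; u[8] = 6; u[9] = 15; u[10] = 2; u[11] = 17; u[12] = 0; u[13] = 17; u[14] = 17; u[15] = 15; u[16] = 13; u[17] = 9; u[18] = 3; u[19] = 12.
Since (u[18], u[19]) = (u[0], u[1]) = (3, 12) (two consecutive terms determine the rest), the sequence is periodic with period 18.
(219 - 0) mod 18 = 3, so u[219] = u[3] = 8.

8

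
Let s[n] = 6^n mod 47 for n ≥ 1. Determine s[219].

37

We have s[1] = 6, s[2] = 36, s[3] = 28, s[4] = 27, s[5] = 21, s[6] = 32, s[7] = 4, s[8] = 24, s[9] = 3, s[10] = 18, s[11] = 14, s[12] = 37, s[13] = 34, s[14] = 16, s[15] = 2, s[16] = 12, s[17] = 25, s[18] = 9, s[19] = 7, s[20] = 42, s[21] = 17, s[22] = 8, s[23] = 1, s[24] = 6.
The sequence repeats with period 23.
(219 - 1) mod 23 = 11, so s[219] = s[12] = 37.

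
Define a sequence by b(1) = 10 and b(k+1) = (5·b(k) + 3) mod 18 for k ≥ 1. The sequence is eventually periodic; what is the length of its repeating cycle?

We have b(1) = 10; b(2) = 17; b(3) = 16; b(4) = 11; b(5) = 4; b(6) = 5; b(7) = 10.
The sequence repeats with period 6.

6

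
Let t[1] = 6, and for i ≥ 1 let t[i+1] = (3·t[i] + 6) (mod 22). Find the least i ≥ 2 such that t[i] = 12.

Computing terms: t[1] = 6,  t[2] = 2,  t[3] = 12,  t[4] = 20,  t[5] = 0,  t[6] = 6.
Since t[6] = t[1] = 6, the sequence is periodic with period 5.
The value 12 first appears (with i ≥ 2) at t[3].

3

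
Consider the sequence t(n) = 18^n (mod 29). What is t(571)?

19

We have t(0) = 1, t(1) = 18, t(2) = 5, t(3) = 3, t(4) = 25, t(5) = 15, t(6) = 9, t(7) = 17, t(8) = 16, t(9) = 27, t(10) = 22, t(11) = 19, t(12) = 23, t(13) = 8, t(14) = 28, t(15) = 11, t(16) = 24, t(17) = 26, t(18) = 4, t(19) = 14, t(20) = 20, t(21) = 12, t(22) = 13, t(23) = 2, t(24) = 7, t(25) = 10, t(26) = 6, t(27) = 21, t(28) = 1.
Since t(28) = t(0) = 1, the sequence is periodic with period 28.
(571 - 0) mod 28 = 11, so t(571) = t(11) = 19.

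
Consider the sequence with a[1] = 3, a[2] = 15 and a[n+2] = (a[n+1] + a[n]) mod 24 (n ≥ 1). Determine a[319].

Computing terms: a[1] = 3,  a[2] = 15,  a[3] = 18,  a[4] = 9,  a[5] = 3,  a[6] = 12,  a[7] = 15,  a[8] = 3,  a[9] = 18,  a[10] = 21,  a[11] = 15,  a[12] = 12,  a[13] = 3,  a[14] = 15.
The sequence repeats with period 12.
(319 - 1) mod 12 = 6, so a[319] = a[7] = 15.

15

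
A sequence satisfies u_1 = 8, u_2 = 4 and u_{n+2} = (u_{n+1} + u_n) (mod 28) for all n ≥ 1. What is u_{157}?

Computing terms: u_1 = 8; u_2 = 4; u_3 = 12; u_4 = 16; u_5 = 0; u_6 = 16; u_7 = 16; u_8 = 4; u_9 = 20; u_{10} = 24; u_{11} = 16; u_{12} = 12; u_{13} = 0; u_{14} = 12; u_{15} = 12; u_{16} = 24; u_{17} = 8; u_{18} = 4.
The sequence repeats with period 16.
So u_{157} = u_{1 + ((157-1) mod 16)} = u_{13} = 0.

0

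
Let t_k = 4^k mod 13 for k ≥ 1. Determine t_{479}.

We have t_1 = 4; t_2 = 3; t_3 = 12; t_4 = 9; t_5 = 10; t_6 = 1; t_7 = 4.
The sequence repeats with period 6.
So t_{479} = t_{1 + ((479-1) mod 6)} = t_5 = 10.

10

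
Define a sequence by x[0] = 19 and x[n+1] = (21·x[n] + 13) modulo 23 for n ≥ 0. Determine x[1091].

Computing terms: x[0] = 19; x[1] = 21; x[2] = 17; x[3] = 2; x[4] = 9; x[5] = 18; x[6] = 0; x[7] = 13; x[8] = 10; x[9] = 16; x[10] = 4; x[11] = 5; x[12] = 3; x[13] = 7; x[14] = 22; x[15] = 15; x[16] = 6; x[17] = 1; x[18] = 11; x[19] = 14; x[20] = 8; x[21] = 20; x[22] = 19.
Since x[22] = x[0] = 19, the sequence is periodic with period 22.
(1091 - 0) mod 22 = 13, so x[1091] = x[13] = 7.

7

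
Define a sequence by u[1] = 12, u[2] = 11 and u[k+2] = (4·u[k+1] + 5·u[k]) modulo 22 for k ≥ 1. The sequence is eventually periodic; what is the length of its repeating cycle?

10

We have u[1] = 12, u[2] = 11, u[3] = 16, u[4] = 9, u[5] = 6, u[6] = 3, u[7] = 20, u[8] = 7, u[9] = 18, u[10] = 19, u[11] = 12, u[12] = 11.
The sequence repeats with period 10.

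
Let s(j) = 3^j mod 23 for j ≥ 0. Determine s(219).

8

s(0) = 1,  s(1) = 3,  s(2) = 9,  s(3) = 4,  s(4) = 12,  s(5) = 13,  s(6) = 16,  s(7) = 2,  s(8) = 6,  s(9) = 18,  s(10) = 8,  s(11) = 1.
The sequence repeats with period 11.
(219 - 0) mod 11 = 10, so s(219) = s(10) = 8.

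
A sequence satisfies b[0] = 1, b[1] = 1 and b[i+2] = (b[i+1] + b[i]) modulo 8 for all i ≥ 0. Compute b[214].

1

Listing terms: b[0] = 1,  b[1] = 1,  b[2] = 2,  b[3] = 3,  b[4] = 5,  b[5] = 0,  b[6] = 5,  b[7] = 5,  b[8] = 2,  b[9] = 7,  b[10] = 1,  b[11] = 0,  b[12] = 1,  b[13] = 1.
The sequence repeats with period 12.
So b[214] = b[0 + ((214-0) mod 12)] = b[10] = 1.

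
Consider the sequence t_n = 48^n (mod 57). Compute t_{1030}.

Computing terms: t_0 = 1; t_1 = 48; t_2 = 24; t_3 = 12; t_4 = 6; t_5 = 3; t_6 = 30; t_7 = 15; t_8 = 36; t_9 = 18; t_{10} = 9; t_{11} = 33; t_{12} = 45; t_{13} = 51; t_{14} = 54; t_{15} = 27; t_{16} = 42; t_{17} = 21; t_{18} = 39; t_{19} = 48.
Since t_{19} = t_1 = 48, the sequence is eventually periodic: after a pre-period of length 1 it cycles with period 18.
For n ≥ 1, t_n depends only on (n - 1) mod 18. (1030 - 1) mod 18 = 3, so t_{1030} = t_4 = 6.

6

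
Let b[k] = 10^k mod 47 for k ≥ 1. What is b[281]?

Computing terms: b[1] = 10; b[2] = 6; b[3] = 13; b[4] = 36; b[5] = 31; b[6] = 28; b[7] = 45; b[8] = 27; b[9] = 35; b[10] = 21; b[11] = 22; b[12] = 32; b[13] = 38; b[14] = 4; b[15] = 40; b[16] = 24; b[17] = 5; b[18] = 3; b[19] = 30; b[20] = 18; b[21] = 39; b[22] = 14; b[23] = 46; b[24] = 37; b[25] = 41; b[26] = 34; b[27] = 11; b[28] = 16; b[29] = 19; b[30] = 2; b[31] = 20; b[32] = 12; b[33] = 26; b[34] = 25; b[35] = 15; b[36] = 9; b[37] = 43; b[38] = 7; b[39] = 23; b[40] = 42; b[41] = 44; b[42] = 17; b[43] = 29; b[44] = 8; b[45] = 33; b[46] = 1; b[47] = 10.
Since b[47] = b[1] = 10, the sequence is periodic with period 46.
So b[281] = b[1 + ((281-1) mod 46)] = b[5] = 31.

31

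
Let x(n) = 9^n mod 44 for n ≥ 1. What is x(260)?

Computing terms: x(1) = 9,  x(2) = 37,  x(3) = 25,  x(4) = 5,  x(5) = 1,  x(6) = 9.
The sequence repeats with period 5.
So x(260) = x(1 + ((260-1) mod 5)) = x(5) = 1.

1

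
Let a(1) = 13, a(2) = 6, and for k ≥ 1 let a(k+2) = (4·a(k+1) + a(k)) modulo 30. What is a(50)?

a(1) = 13; a(2) = 6; a(3) = 7; a(4) = 4; a(5) = 23; a(6) = 6; a(7) = 17; a(8) = 14; a(9) = 13; a(10) = 6.
Since (a(9), a(10)) = (a(1), a(2)) = (13, 6) (two consecutive terms determine the rest), the sequence is periodic with period 8.
So a(50) = a(1 + ((50-1) mod 8)) = a(2) = 6.

6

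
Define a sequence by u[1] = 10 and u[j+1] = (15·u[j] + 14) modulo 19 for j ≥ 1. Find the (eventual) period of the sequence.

u[1] = 10; u[2] = 12; u[3] = 4; u[4] = 17; u[5] = 3; u[6] = 2; u[7] = 6; u[8] = 9; u[9] = 16; u[10] = 7; u[11] = 5; u[12] = 13; u[13] = 0; u[14] = 14; u[15] = 15; u[16] = 11; u[17] = 8; u[18] = 1; u[19] = 10.
The sequence repeats with period 18.

18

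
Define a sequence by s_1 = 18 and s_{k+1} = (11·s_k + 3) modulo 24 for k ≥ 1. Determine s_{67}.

Listing terms: s_1 = 18, s_2 = 9, s_3 = 6, s_4 = 21, s_5 = 18.
The sequence repeats with period 4.
So s_{67} = s_{1 + ((67-1) mod 4)} = s_3 = 6.

6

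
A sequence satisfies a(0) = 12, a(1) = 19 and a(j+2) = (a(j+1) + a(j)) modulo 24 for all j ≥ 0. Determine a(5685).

Computing terms: a(0) = 12,  a(1) = 19,  a(2) = 7,  a(3) = 2,  a(4) = 9,  a(5) = 11,  a(6) = 20,  a(7) = 7,  a(8) = 3,  a(9) = 10,  a(10) = 13,  a(11) = 23,  a(12) = 12,  a(13) = 11,  a(14) = 23,  a(15) = 10,  a(16) = 9,  a(17) = 19,  a(18) = 4,  a(19) = 23,  a(20) = 3,  a(21) = 2,  a(22) = 5,  a(23) = 7,  a(24) = 12,  a(25) = 19.
The sequence repeats with period 24.
(5685 - 0) mod 24 = 21, so a(5685) = a(21) = 2.

2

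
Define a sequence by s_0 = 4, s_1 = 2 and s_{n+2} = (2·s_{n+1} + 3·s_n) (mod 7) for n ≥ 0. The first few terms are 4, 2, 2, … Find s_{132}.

4

We have s_0 = 4; s_1 = 2; s_2 = 2; s_3 = 3; s_4 = 5; s_5 = 5; s_6 = 4; s_7 = 2.
Since (s_6, s_7) = (s_0, s_1) = (4, 2) (two consecutive terms determine the rest), the sequence is periodic with period 6.
(132 - 0) mod 6 = 0, so s_{132} = s_0 = 4.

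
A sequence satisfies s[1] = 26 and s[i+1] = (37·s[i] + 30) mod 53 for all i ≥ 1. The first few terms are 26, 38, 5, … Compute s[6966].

s[1] = 26, s[2] = 38, s[3] = 5, s[4] = 3, s[5] = 35, s[6] = 0, s[7] = 30, s[8] = 27, s[9] = 22, s[10] = 49, s[11] = 41, s[12] = 10, s[13] = 29, s[14] = 43, s[15] = 31, s[16] = 11, s[17] = 13, s[18] = 34, s[19] = 16, s[20] = 39, s[21] = 42, s[22] = 47, s[23] = 20, s[24] = 28, s[25] = 6, s[26] = 40, s[27] = 26.
Since s[27] = s[1] = 26, the sequence is periodic with period 26.
(6966 - 1) mod 26 = 23, so s[6966] = s[24] = 28.

28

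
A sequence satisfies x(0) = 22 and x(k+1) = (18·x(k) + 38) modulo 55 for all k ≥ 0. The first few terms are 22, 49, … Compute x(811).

38

Computing terms: x(0) = 22, x(1) = 49, x(2) = 40, x(3) = 43, x(4) = 42, x(5) = 24, x(6) = 30, x(7) = 28, x(8) = 47, x(9) = 4, x(10) = 0, x(11) = 38, x(12) = 7, x(13) = 54, x(14) = 20, x(15) = 13, x(16) = 52, x(17) = 39, x(18) = 25, x(19) = 48, x(20) = 22.
The sequence repeats with period 20.
(811 - 0) mod 20 = 11, so x(811) = x(11) = 38.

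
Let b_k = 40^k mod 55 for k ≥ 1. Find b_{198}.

20

Listing terms: b_1 = 40,  b_2 = 5,  b_3 = 35,  b_4 = 25,  b_5 = 10,  b_6 = 15,  b_7 = 50,  b_8 = 20,  b_9 = 30,  b_{10} = 45,  b_{11} = 40.
The sequence repeats with period 10.
(198 - 1) mod 10 = 7, so b_{198} = b_8 = 20.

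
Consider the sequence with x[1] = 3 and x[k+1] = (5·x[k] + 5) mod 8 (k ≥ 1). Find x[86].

We have x[1] = 3,  x[2] = 4,  x[3] = 1,  x[4] = 2,  x[5] = 7,  x[6] = 0,  x[7] = 5,  x[8] = 6,  x[9] = 3.
Since x[9] = x[1] = 3, the sequence is periodic with period 8.
So x[86] = x[1 + ((86-1) mod 8)] = x[6] = 0.

0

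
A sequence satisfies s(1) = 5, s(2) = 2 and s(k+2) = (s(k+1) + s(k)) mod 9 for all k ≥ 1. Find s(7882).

2

s(1) = 5,  s(2) = 2,  s(3) = 7,  s(4) = 0,  s(5) = 7,  s(6) = 7,  s(7) = 5,  s(8) = 3,  s(9) = 8,  s(10) = 2,  s(11) = 1,  s(12) = 3,  s(13) = 4,  s(14) = 7,  s(15) = 2,  s(16) = 0,  s(17) = 2,  s(18) = 2,  s(19) = 4,  s(20) = 6,  s(21) = 1,  s(22) = 7,  s(23) = 8,  s(24) = 6,  s(25) = 5,  s(26) = 2.
Since (s(25), s(26)) = (s(1), s(2)) = (5, 2) (two consecutive terms determine the rest), the sequence is periodic with period 24.
So s(7882) = s(1 + ((7882-1) mod 24)) = s(10) = 2.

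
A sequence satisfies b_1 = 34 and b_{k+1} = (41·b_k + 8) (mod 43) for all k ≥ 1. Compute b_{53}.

Computing terms: b_1 = 34,  b_2 = 26,  b_3 = 42,  b_4 = 10,  b_5 = 31,  b_6 = 32,  b_7 = 30,  b_8 = 34.
The sequence repeats with period 7.
So b_{53} = b_{1 + ((53-1) mod 7)} = b_4 = 10.

10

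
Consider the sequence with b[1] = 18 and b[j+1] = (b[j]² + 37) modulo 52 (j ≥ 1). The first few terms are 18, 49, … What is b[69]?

We have b[1] = 18, b[2] = 49, b[3] = 46, b[4] = 21, b[5] = 10, b[6] = 33, b[7] = 34, b[8] = 49.
Since b[8] = b[2] = 49, the sequence is eventually periodic: after a pre-period of length 1 it cycles with period 6.
For j ≥ 2, b[j] depends only on (j - 2) mod 6. (69 - 2) mod 6 = 1, so b[69] = b[3] = 46.

46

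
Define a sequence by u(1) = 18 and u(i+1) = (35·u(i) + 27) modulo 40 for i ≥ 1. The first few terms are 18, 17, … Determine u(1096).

u(1) = 18; u(2) = 17; u(3) = 22; u(4) = 37; u(5) = 2; u(6) = 17.
Since u(6) = u(2) = 17, the sequence is eventually periodic: after a pre-period of length 1 it cycles with period 4.
For i ≥ 2, u(i) depends only on (i - 2) mod 4. (1096 - 2) mod 4 = 2, so u(1096) = u(4) = 37.

37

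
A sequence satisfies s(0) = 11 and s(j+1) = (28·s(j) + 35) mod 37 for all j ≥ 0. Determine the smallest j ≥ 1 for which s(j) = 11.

Listing terms: s(0) = 11; s(1) = 10; s(2) = 19; s(3) = 12; s(4) = 1; s(5) = 26; s(6) = 23; s(7) = 13; s(8) = 29; s(9) = 33; s(10) = 34; s(11) = 25; s(12) = 32; s(13) = 6; s(14) = 18; s(15) = 21; s(16) = 31; s(17) = 15; s(18) = 11.
The sequence repeats with period 18.
The value 11 next appears (with j ≥ 1) at s(18).

18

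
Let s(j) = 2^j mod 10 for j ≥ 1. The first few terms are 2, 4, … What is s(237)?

We have s(1) = 2, s(2) = 4, s(3) = 8, s(4) = 6, s(5) = 2.
Since s(5) = s(1) = 2, the sequence is periodic with period 4.
(237 - 1) mod 4 = 0, so s(237) = s(1) = 2.

2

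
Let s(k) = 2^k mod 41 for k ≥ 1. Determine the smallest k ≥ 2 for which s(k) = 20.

9

Computing terms: s(1) = 2,  s(2) = 4,  s(3) = 8,  s(4) = 16,  s(5) = 32,  s(6) = 23,  s(7) = 5,  s(8) = 10,  s(9) = 20,  s(10) = 40,  s(11) = 39,  s(12) = 37,  s(13) = 33,  s(14) = 25,  s(15) = 9,  s(16) = 18,  s(17) = 36,  s(18) = 31,  s(19) = 21,  s(20) = 1,  s(21) = 2.
Since s(21) = s(1) = 2, the sequence is periodic with period 20.
The value 20 first appears (with k ≥ 2) at s(9).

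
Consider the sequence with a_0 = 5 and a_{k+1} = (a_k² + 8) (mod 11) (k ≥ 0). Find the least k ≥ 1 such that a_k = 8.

Listing terms: a_0 = 5,  a_1 = 0,  a_2 = 8,  a_3 = 6,  a_4 = 0.
Since a_4 = a_1 = 0, the sequence is eventually periodic: after a pre-period of length 1 it cycles with period 3.
The value 8 first appears (with k ≥ 1) at a_2.

2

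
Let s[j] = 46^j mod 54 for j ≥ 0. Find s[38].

s[0] = 1, s[1] = 46, s[2] = 10, s[3] = 28, s[4] = 46.
Since s[4] = s[1] = 46, the sequence is eventually periodic: after a pre-period of length 1 it cycles with period 3.
For j ≥ 1, s[j] depends only on (j - 1) mod 3. (38 - 1) mod 3 = 1, so s[38] = s[2] = 10.

10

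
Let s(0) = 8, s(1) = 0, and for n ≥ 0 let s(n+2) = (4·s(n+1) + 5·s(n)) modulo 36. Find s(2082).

Listing terms: s(0) = 8, s(1) = 0, s(2) = 4, s(3) = 16, s(4) = 12, s(5) = 20, s(6) = 32, s(7) = 12, s(8) = 28, s(9) = 28, s(10) = 0, s(11) = 32, s(12) = 20, s(13) = 24, s(14) = 16, s(15) = 4, s(16) = 24, s(17) = 8, s(18) = 8, s(19) = 0.
Since (s(18), s(19)) = (s(0), s(1)) = (8, 0) (two consecutive terms determine the rest), the sequence is periodic with period 18.
So s(2082) = s(0 + ((2082-0) mod 18)) = s(12) = 20.

20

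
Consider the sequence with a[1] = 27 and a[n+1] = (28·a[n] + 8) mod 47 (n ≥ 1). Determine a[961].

Computing terms: a[1] = 27,  a[2] = 12,  a[3] = 15,  a[4] = 5,  a[5] = 7,  a[6] = 16,  a[7] = 33,  a[8] = 39,  a[9] = 19,  a[10] = 23,  a[11] = 41,  a[12] = 28,  a[13] = 40,  a[14] = 0,  a[15] = 8,  a[16] = 44,  a[17] = 18,  a[18] = 42,  a[19] = 9,  a[20] = 25,  a[21] = 3,  a[22] = 45,  a[23] = 46,  a[24] = 27.
Since a[24] = a[1] = 27, the sequence is periodic with period 23.
(961 - 1) mod 23 = 17, so a[961] = a[18] = 42.

42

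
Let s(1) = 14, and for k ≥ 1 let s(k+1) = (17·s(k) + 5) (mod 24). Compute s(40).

Computing terms: s(1) = 14, s(2) = 3, s(3) = 8, s(4) = 21, s(5) = 2, s(6) = 15, s(7) = 20, s(8) = 9, s(9) = 14.
Since s(9) = s(1) = 14, the sequence is periodic with period 8.
So s(40) = s(1 + ((40-1) mod 8)) = s(8) = 9.

9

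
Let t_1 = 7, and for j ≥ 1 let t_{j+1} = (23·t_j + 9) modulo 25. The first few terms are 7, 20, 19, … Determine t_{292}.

Computing terms: t_1 = 7,  t_2 = 20,  t_3 = 19,  t_4 = 21,  t_5 = 17,  t_6 = 0,  t_7 = 9,  t_8 = 16,  t_9 = 2,  t_{10} = 5,  t_{11} = 24,  t_{12} = 11,  t_{13} = 12,  t_{14} = 10,  t_{15} = 14,  t_{16} = 6,  t_{17} = 22,  t_{18} = 15,  t_{19} = 4,  t_{20} = 1,  t_{21} = 7.
Since t_{21} = t_1 = 7, the sequence is periodic with period 20.
(292 - 1) mod 20 = 11, so t_{292} = t_{12} = 11.

11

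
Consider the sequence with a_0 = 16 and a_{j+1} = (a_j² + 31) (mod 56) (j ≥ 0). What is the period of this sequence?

6

We have a_0 = 16,  a_1 = 7,  a_2 = 24,  a_3 = 47,  a_4 = 0,  a_5 = 31,  a_6 = 40,  a_7 = 7.
Since a_7 = a_1 = 7, the sequence is eventually periodic: after a pre-period of length 1 it cycles with period 6.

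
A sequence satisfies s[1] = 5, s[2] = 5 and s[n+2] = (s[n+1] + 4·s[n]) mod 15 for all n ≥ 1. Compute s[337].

5

s[1] = 5; s[2] = 5; s[3] = 10; s[4] = 0; s[5] = 10; s[6] = 10; s[7] = 5; s[8] = 0; s[9] = 5; s[10] = 5.
The sequence repeats with period 8.
(337 - 1) mod 8 = 0, so s[337] = s[1] = 5.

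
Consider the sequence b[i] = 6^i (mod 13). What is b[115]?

b[1] = 6, b[2] = 10, b[3] = 8, b[4] = 9, b[5] = 2, b[6] = 12, b[7] = 7, b[8] = 3, b[9] = 5, b[10] = 4, b[11] = 11, b[12] = 1, b[13] = 6.
The sequence repeats with period 12.
(115 - 1) mod 12 = 6, so b[115] = b[7] = 7.

7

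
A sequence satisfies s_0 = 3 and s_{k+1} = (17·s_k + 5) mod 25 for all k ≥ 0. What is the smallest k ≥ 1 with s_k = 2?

Computing terms: s_0 = 3, s_1 = 6, s_2 = 7, s_3 = 24, s_4 = 13, s_5 = 1, s_6 = 22, s_7 = 4, s_8 = 23, s_9 = 21, s_{10} = 12, s_{11} = 9, s_{12} = 8, s_{13} = 16, s_{14} = 2, s_{15} = 14, s_{16} = 18, s_{17} = 11, s_{18} = 17, s_{19} = 19, s_{20} = 3.
Since s_{20} = s_0 = 3, the sequence is periodic with period 20.
The value 2 first appears (with k ≥ 1) at s_{14}.

14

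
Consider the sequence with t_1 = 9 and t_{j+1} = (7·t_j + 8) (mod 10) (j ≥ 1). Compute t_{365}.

Computing terms: t_1 = 9,  t_2 = 1,  t_3 = 5,  t_4 = 3,  t_5 = 9.
The sequence repeats with period 4.
(365 - 1) mod 4 = 0, so t_{365} = t_1 = 9.

9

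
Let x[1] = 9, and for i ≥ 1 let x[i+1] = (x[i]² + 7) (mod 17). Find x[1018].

8

x[1] = 9, x[2] = 3, x[3] = 16, x[4] = 8, x[5] = 3.
Since x[5] = x[2] = 3, the sequence is eventually periodic: after a pre-period of length 1 it cycles with period 3.
For i ≥ 2, x[i] depends only on (i - 2) mod 3. (1018 - 2) mod 3 = 2, so x[1018] = x[4] = 8.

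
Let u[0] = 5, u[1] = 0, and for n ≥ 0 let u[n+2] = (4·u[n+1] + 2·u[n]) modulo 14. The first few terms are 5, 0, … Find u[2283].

2

We have u[0] = 5, u[1] = 0, u[2] = 10, u[3] = 12, u[4] = 12, u[5] = 2, u[6] = 4, u[7] = 6, u[8] = 4, u[9] = 0, u[10] = 8, u[11] = 4, u[12] = 4, u[13] = 10, u[14] = 6, u[15] = 2, u[16] = 6, u[17] = 0, u[18] = 12, u[19] = 6, u[20] = 6, u[21] = 8, u[22] = 2, u[23] = 10, u[24] = 2, u[25] = 0, u[26] = 4, u[27] = 2, u[28] = 2, u[29] = 12, u[30] = 10, u[31] = 8, u[32] = 10, u[33] = 0, u[34] = 6, u[35] = 10, u[36] = 10, u[37] = 4, u[38] = 8, u[39] = 12, u[40] = 8, u[41] = 0, u[42] = 2, u[43] = 8, u[44] = 8, u[45] = 6, u[46] = 12, u[47] = 4, u[48] = 12, u[49] = 0, u[50] = 10.
Since (u[49], u[50]) = (u[1], u[2]) = (0, 10) (two consecutive terms determine the rest), the sequence is eventually periodic: after a pre-period of length 1 it cycles with period 48.
For n ≥ 1, u[n] depends only on (n - 1) mod 48. (2283 - 1) mod 48 = 26, so u[2283] = u[27] = 2.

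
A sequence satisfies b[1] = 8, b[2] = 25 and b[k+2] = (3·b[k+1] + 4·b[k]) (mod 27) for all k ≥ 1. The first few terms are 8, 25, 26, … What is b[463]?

8

Computing terms: b[1] = 8, b[2] = 25, b[3] = 26, b[4] = 16, b[5] = 17, b[6] = 7, b[7] = 8, b[8] = 25.
The sequence repeats with period 6.
(463 - 1) mod 6 = 0, so b[463] = b[1] = 8.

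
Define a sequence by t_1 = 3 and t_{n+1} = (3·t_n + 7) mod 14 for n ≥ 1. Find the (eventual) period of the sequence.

6

Computing terms: t_1 = 3,  t_2 = 2,  t_3 = 13,  t_4 = 4,  t_5 = 5,  t_6 = 8,  t_7 = 3.
Since t_7 = t_1 = 3, the sequence is periodic with period 6.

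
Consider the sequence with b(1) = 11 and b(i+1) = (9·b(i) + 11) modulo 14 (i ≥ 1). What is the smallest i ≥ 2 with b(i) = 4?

4

We have b(1) = 11,  b(2) = 12,  b(3) = 7,  b(4) = 4,  b(5) = 5,  b(6) = 0,  b(7) = 11.
The sequence repeats with period 6.
The value 4 first appears (with i ≥ 2) at b(4).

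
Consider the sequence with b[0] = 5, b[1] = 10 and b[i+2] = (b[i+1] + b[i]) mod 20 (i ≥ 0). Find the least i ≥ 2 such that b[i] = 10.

7

We have b[0] = 5, b[1] = 10, b[2] = 15, b[3] = 5, b[4] = 0, b[5] = 5, b[6] = 5, b[7] = 10.
Since (b[6], b[7]) = (b[0], b[1]) = (5, 10) (two consecutive terms determine the rest), the sequence is periodic with period 6.
The value 10 next appears (with i ≥ 2) at b[7].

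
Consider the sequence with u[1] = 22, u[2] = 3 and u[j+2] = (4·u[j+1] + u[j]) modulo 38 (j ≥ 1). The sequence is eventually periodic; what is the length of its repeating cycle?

6

u[1] = 22, u[2] = 3, u[3] = 34, u[4] = 25, u[5] = 20, u[6] = 29, u[7] = 22, u[8] = 3.
Since (u[7], u[8]) = (u[1], u[2]) = (22, 3) (two consecutive terms determine the rest), the sequence is periodic with period 6.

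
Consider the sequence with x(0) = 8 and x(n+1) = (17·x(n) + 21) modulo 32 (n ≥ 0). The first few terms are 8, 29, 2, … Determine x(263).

11

Computing terms: x(0) = 8,  x(1) = 29,  x(2) = 2,  x(3) = 23,  x(4) = 28,  x(5) = 17,  x(6) = 22,  x(7) = 11,  x(8) = 16,  x(9) = 5,  x(10) = 10,  x(11) = 31,  x(12) = 4,  x(13) = 25,  x(14) = 30,  x(15) = 19,  x(16) = 24,  x(17) = 13,  x(18) = 18,  x(19) = 7,  x(20) = 12,  x(21) = 1,  x(22) = 6,  x(23) = 27,  x(24) = 0,  x(25) = 21,  x(26) = 26,  x(27) = 15,  x(28) = 20,  x(29) = 9,  x(30) = 14,  x(31) = 3,  x(32) = 8.
The sequence repeats with period 32.
(263 - 0) mod 32 = 7, so x(263) = x(7) = 11.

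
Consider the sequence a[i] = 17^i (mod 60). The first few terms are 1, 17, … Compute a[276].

1

Listing terms: a[0] = 1,  a[1] = 17,  a[2] = 49,  a[3] = 53,  a[4] = 1.
The sequence repeats with period 4.
So a[276] = a[0 + ((276-0) mod 4)] = a[0] = 1.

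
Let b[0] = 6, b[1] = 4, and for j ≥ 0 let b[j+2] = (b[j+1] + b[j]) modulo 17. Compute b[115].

Listing terms: b[0] = 6; b[1] = 4; b[2] = 10; b[3] = 14; b[4] = 7; b[5] = 4; b[6] = 11; b[7] = 15; b[8] = 9; b[9] = 7; b[10] = 16; b[11] = 6; b[12] = 5; b[13] = 11; b[14] = 16; b[15] = 10; b[16] = 9; b[17] = 2; b[18] = 11; b[19] = 13; b[20] = 7; b[21] = 3; b[22] = 10; b[23] = 13; b[24] = 6; b[25] = 2; b[26] = 8; b[27] = 10; b[28] = 1; b[29] = 11; b[30] = 12; b[31] = 6; b[32] = 1; b[33] = 7; b[34] = 8; b[35] = 15; b[36] = 6; b[37] = 4.
Since (b[36], b[37]) = (b[0], b[1]) = (6, 4) (two consecutive terms determine the rest), the sequence is periodic with period 36.
So b[115] = b[0 + ((115-0) mod 36)] = b[7] = 15.

15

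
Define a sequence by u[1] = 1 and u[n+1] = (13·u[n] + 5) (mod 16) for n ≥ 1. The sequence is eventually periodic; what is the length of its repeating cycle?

16

u[1] = 1; u[2] = 2; u[3] = 15; u[4] = 8; u[5] = 13; u[6] = 14; u[7] = 11; u[8] = 4; u[9] = 9; u[10] = 10; u[11] = 7; u[12] = 0; u[13] = 5; u[14] = 6; u[15] = 3; u[16] = 12; u[17] = 1.
The sequence repeats with period 16.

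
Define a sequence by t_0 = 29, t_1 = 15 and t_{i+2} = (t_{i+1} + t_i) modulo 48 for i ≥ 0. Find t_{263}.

Computing terms: t_0 = 29; t_1 = 15; t_2 = 44; t_3 = 11; t_4 = 7; t_5 = 18; t_6 = 25; t_7 = 43; t_8 = 20; t_9 = 15; t_{10} = 35; t_{11} = 2; t_{12} = 37; t_{13} = 39; t_{14} = 28; t_{15} = 19; t_{16} = 47; t_{17} = 18; t_{18} = 17; t_{19} = 35; t_{20} = 4; t_{21} = 39; t_{22} = 43; t_{23} = 34; t_{24} = 29; t_{25} = 15.
The sequence repeats with period 24.
(263 - 0) mod 24 = 23, so t_{263} = t_{23} = 34.

34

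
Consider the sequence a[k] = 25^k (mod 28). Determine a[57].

Computing terms: a[0] = 1,  a[1] = 25,  a[2] = 9,  a[3] = 1.
The sequence repeats with period 3.
(57 - 0) mod 3 = 0, so a[57] = a[0] = 1.

1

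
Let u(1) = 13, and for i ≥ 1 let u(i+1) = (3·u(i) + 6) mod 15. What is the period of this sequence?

4

We have u(1) = 13, u(2) = 0, u(3) = 6, u(4) = 9, u(5) = 3, u(6) = 0.
Since u(6) = u(2) = 0, the sequence is eventually periodic: after a pre-period of length 1 it cycles with period 4.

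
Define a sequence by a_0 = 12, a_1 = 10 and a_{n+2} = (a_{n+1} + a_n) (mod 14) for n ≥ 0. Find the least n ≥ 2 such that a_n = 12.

4

Computing terms: a_0 = 12,  a_1 = 10,  a_2 = 8,  a_3 = 4,  a_4 = 12,  a_5 = 2,  a_6 = 0,  a_7 = 2,  a_8 = 2,  a_9 = 4,  a_{10} = 6,  a_{11} = 10,  a_{12} = 2,  a_{13} = 12,  a_{14} = 0,  a_{15} = 12,  a_{16} = 12,  a_{17} = 10.
The sequence repeats with period 16.
The value 12 first appears (with n ≥ 2) at a_4.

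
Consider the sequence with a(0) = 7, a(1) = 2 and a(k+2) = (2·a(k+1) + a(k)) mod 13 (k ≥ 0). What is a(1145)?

Listing terms: a(0) = 7; a(1) = 2; a(2) = 11; a(3) = 11; a(4) = 7; a(5) = 12; a(6) = 5; a(7) = 9; a(8) = 10; a(9) = 3; a(10) = 3; a(11) = 9; a(12) = 8; a(13) = 12; a(14) = 6; a(15) = 11; a(16) = 2; a(17) = 2; a(18) = 6; a(19) = 1; a(20) = 8; a(21) = 4; a(22) = 3; a(23) = 10; a(24) = 10; a(25) = 4; a(26) = 5; a(27) = 1; a(28) = 7; a(29) = 2.
The sequence repeats with period 28.
(1145 - 0) mod 28 = 25, so a(1145) = a(25) = 4.

4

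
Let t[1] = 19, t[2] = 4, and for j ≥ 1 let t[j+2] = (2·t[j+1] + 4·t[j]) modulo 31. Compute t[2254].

29

Listing terms: t[1] = 19,  t[2] = 4,  t[3] = 22,  t[4] = 29,  t[5] = 22,  t[6] = 5,  t[7] = 5,  t[8] = 30,  t[9] = 18,  t[10] = 1,  t[11] = 12,  t[12] = 28,  t[13] = 11,  t[14] = 10,  t[15] = 2,  t[16] = 13,  t[17] = 3,  t[18] = 27,  t[19] = 4,  t[20] = 23,  t[21] = 0,  t[22] = 30,  t[23] = 29,  t[24] = 23,  t[25] = 7,  t[26] = 13,  t[27] = 23,  t[28] = 5,  t[29] = 9,  t[30] = 7,  t[31] = 19,  t[32] = 4.
Since (t[31], t[32]) = (t[1], t[2]) = (19, 4) (two consecutive terms determine the rest), the sequence is periodic with period 30.
(2254 - 1) mod 30 = 3, so t[2254] = t[4] = 29.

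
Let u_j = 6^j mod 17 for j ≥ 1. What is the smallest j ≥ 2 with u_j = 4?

4

Listing terms: u_1 = 6; u_2 = 2; u_3 = 12; u_4 = 4; u_5 = 7; u_6 = 8; u_7 = 14; u_8 = 16; u_9 = 11; u_{10} = 15; u_{11} = 5; u_{12} = 13; u_{13} = 10; u_{14} = 9; u_{15} = 3; u_{16} = 1; u_{17} = 6.
The sequence repeats with period 16.
The value 4 first appears (with j ≥ 2) at u_4.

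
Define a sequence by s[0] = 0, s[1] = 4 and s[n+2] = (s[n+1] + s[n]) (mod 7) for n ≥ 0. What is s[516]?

5

Listing terms: s[0] = 0,  s[1] = 4,  s[2] = 4,  s[3] = 1,  s[4] = 5,  s[5] = 6,  s[6] = 4,  s[7] = 3,  s[8] = 0,  s[9] = 3,  s[10] = 3,  s[11] = 6,  s[12] = 2,  s[13] = 1,  s[14] = 3,  s[15] = 4,  s[16] = 0,  s[17] = 4.
Since (s[16], s[17]) = (s[0], s[1]) = (0, 4) (two consecutive terms determine the rest), the sequence is periodic with period 16.
So s[516] = s[0 + ((516-0) mod 16)] = s[4] = 5.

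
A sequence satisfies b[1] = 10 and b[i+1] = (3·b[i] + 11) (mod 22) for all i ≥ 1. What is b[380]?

7

We have b[1] = 10; b[2] = 19; b[3] = 2; b[4] = 17; b[5] = 18; b[6] = 21; b[7] = 8; b[8] = 13; b[9] = 6; b[10] = 7; b[11] = 10.
Since b[11] = b[1] = 10, the sequence is periodic with period 10.
So b[380] = b[1 + ((380-1) mod 10)] = b[10] = 7.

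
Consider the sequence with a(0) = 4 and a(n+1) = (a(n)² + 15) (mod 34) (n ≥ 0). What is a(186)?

30

a(0) = 4, a(1) = 31, a(2) = 24, a(3) = 13, a(4) = 14, a(5) = 7, a(6) = 30, a(7) = 31.
Since a(7) = a(1) = 31, the sequence is eventually periodic: after a pre-period of length 1 it cycles with period 6.
For n ≥ 1, a(n) depends only on (n - 1) mod 6. (186 - 1) mod 6 = 5, so a(186) = a(6) = 30.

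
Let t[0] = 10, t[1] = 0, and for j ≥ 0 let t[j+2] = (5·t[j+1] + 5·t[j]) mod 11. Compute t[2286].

Listing terms: t[0] = 10; t[1] = 0; t[2] = 6; t[3] = 8; t[4] = 4; t[5] = 5; t[6] = 1; t[7] = 8; t[8] = 1; t[9] = 1; t[10] = 10; t[11] = 0.
The sequence repeats with period 10.
So t[2286] = t[0 + ((2286-0) mod 10)] = t[6] = 1.

1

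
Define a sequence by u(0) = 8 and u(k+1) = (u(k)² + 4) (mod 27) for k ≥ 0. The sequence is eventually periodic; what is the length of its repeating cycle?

9

Listing terms: u(0) = 8,  u(1) = 14,  u(2) = 11,  u(3) = 17,  u(4) = 23,  u(5) = 20,  u(6) = 26,  u(7) = 5,  u(8) = 2,  u(9) = 8.
Since u(9) = u(0) = 8, the sequence is periodic with period 9.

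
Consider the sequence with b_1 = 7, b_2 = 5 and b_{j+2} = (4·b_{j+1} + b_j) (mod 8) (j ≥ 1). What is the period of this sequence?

4

Listing terms: b_1 = 7; b_2 = 5; b_3 = 3; b_4 = 1; b_5 = 7; b_6 = 5.
The sequence repeats with period 4.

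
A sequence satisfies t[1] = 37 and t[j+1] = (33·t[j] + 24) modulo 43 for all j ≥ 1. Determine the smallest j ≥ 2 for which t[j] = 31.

Listing terms: t[1] = 37,  t[2] = 41,  t[3] = 1,  t[4] = 14,  t[5] = 13,  t[6] = 23,  t[7] = 9,  t[8] = 20,  t[9] = 39,  t[10] = 21,  t[11] = 29,  t[12] = 35,  t[13] = 18,  t[14] = 16,  t[15] = 36,  t[16] = 8,  t[17] = 30,  t[18] = 25,  t[19] = 32,  t[20] = 5,  t[21] = 17,  t[22] = 26,  t[23] = 22,  t[24] = 19,  t[25] = 6,  t[26] = 7,  t[27] = 40,  t[28] = 11,  t[29] = 0,  t[30] = 24,  t[31] = 42,  t[32] = 34,  t[33] = 28,  t[34] = 2,  t[35] = 4,  t[36] = 27,  t[37] = 12,  t[38] = 33,  t[39] = 38,  t[40] = 31,  t[41] = 15,  t[42] = 3,  t[43] = 37.
Since t[43] = t[1] = 37, the sequence is periodic with period 42.
The value 31 first appears (with j ≥ 2) at t[40].

40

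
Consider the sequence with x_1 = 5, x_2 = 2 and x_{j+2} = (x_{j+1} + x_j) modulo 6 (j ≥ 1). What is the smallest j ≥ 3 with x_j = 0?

x_1 = 5,  x_2 = 2,  x_3 = 1,  x_4 = 3,  x_5 = 4,  x_6 = 1,  x_7 = 5,  x_8 = 0,  x_9 = 5,  x_{10} = 5,  x_{11} = 4,  x_{12} = 3,  x_{13} = 1,  x_{14} = 4,  x_{15} = 5,  x_{16} = 3,  x_{17} = 2,  x_{18} = 5,  x_{19} = 1,  x_{20} = 0,  x_{21} = 1,  x_{22} = 1,  x_{23} = 2,  x_{24} = 3,  x_{25} = 5,  x_{26} = 2.
The sequence repeats with period 24.
The value 0 first appears (with j ≥ 3) at x_8.

8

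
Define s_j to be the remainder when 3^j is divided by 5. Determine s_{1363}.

Listing terms: s_1 = 3,  s_2 = 4,  s_3 = 2,  s_4 = 1,  s_5 = 3.
The sequence repeats with period 4.
(1363 - 1) mod 4 = 2, so s_{1363} = s_3 = 2.

2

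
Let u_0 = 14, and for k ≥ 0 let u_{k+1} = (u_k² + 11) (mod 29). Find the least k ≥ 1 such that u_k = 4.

Computing terms: u_0 = 14, u_1 = 4, u_2 = 27, u_3 = 15, u_4 = 4.
Since u_4 = u_1 = 4, the sequence is eventually periodic: after a pre-period of length 1 it cycles with period 3.
The value 4 first appears (with k ≥ 1) at u_1.

1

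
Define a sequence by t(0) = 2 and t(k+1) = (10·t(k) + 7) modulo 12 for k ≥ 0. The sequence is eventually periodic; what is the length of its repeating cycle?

3

t(0) = 2, t(1) = 3, t(2) = 1, t(3) = 5, t(4) = 9, t(5) = 1.
Since t(5) = t(2) = 1, the sequence is eventually periodic: after a pre-period of length 2 it cycles with period 3.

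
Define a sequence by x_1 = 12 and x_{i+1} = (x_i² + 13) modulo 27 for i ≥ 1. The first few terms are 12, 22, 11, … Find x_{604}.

17

x_1 = 12; x_2 = 22; x_3 = 11; x_4 = 26; x_5 = 14; x_6 = 20; x_7 = 8; x_8 = 23; x_9 = 2; x_{10} = 17; x_{11} = 5; x_{12} = 11.
Since x_{12} = x_3 = 11, the sequence is eventually periodic: after a pre-period of length 2 it cycles with period 9.
For i ≥ 3, x_i depends only on (i - 3) mod 9. (604 - 3) mod 9 = 7, so x_{604} = x_{10} = 17.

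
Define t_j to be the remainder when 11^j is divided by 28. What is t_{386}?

Listing terms: t_1 = 11,  t_2 = 9,  t_3 = 15,  t_4 = 25,  t_5 = 23,  t_6 = 1,  t_7 = 11.
The sequence repeats with period 6.
So t_{386} = t_{1 + ((386-1) mod 6)} = t_2 = 9.

9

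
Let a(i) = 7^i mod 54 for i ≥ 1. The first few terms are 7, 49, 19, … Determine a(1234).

We have a(1) = 7, a(2) = 49, a(3) = 19, a(4) = 25, a(5) = 13, a(6) = 37, a(7) = 43, a(8) = 31, a(9) = 1, a(10) = 7.
The sequence repeats with period 9.
So a(1234) = a(1 + ((1234-1) mod 9)) = a(1) = 7.

7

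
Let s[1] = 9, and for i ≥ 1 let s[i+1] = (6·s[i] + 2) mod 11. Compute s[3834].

6

Computing terms: s[1] = 9,  s[2] = 1,  s[3] = 8,  s[4] = 6,  s[5] = 5,  s[6] = 10,  s[7] = 7,  s[8] = 0,  s[9] = 2,  s[10] = 3,  s[11] = 9.
Since s[11] = s[1] = 9, the sequence is periodic with period 10.
So s[3834] = s[1 + ((3834-1) mod 10)] = s[4] = 6.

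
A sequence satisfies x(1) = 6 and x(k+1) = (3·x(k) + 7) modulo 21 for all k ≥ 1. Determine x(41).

Listing terms: x(1) = 6, x(2) = 4, x(3) = 19, x(4) = 1, x(5) = 10, x(6) = 16, x(7) = 13, x(8) = 4.
Since x(8) = x(2) = 4, the sequence is eventually periodic: after a pre-period of length 1 it cycles with period 6.
For k ≥ 2, x(k) depends only on (k - 2) mod 6. (41 - 2) mod 6 = 3, so x(41) = x(5) = 10.

10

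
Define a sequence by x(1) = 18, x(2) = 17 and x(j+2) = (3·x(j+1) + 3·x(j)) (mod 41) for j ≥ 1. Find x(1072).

40

x(1) = 18,  x(2) = 17,  x(3) = 23,  x(4) = 38,  x(5) = 19,  x(6) = 7,  x(7) = 37,  x(8) = 9,  x(9) = 15,  x(10) = 31,  x(11) = 15,  x(12) = 15,  x(13) = 8,  x(14) = 28,  x(15) = 26,  x(16) = 39,  x(17) = 31,  x(18) = 5,  x(19) = 26,  x(20) = 11,  x(21) = 29,  x(22) = 38,  x(23) = 37,  x(24) = 20,  x(25) = 7,  x(26) = 40,  x(27) = 18,  x(28) = 10,  x(29) = 2,  x(30) = 36,  x(31) = 32,  x(32) = 40,  x(33) = 11,  x(34) = 30,  x(35) = 0,  x(36) = 8,  x(37) = 24,  x(38) = 14,  x(39) = 32,  x(40) = 15,  x(41) = 18,  x(42) = 17.
The sequence repeats with period 40.
So x(1072) = x(1 + ((1072-1) mod 40)) = x(32) = 40.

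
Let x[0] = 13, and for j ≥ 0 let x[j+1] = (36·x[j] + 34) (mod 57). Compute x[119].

37

x[0] = 13, x[1] = 46, x[2] = 37, x[3] = 55, x[4] = 19, x[5] = 34, x[6] = 4, x[7] = 7, x[8] = 1, x[9] = 13.
Since x[9] = x[0] = 13, the sequence is periodic with period 9.
(119 - 0) mod 9 = 2, so x[119] = x[2] = 37.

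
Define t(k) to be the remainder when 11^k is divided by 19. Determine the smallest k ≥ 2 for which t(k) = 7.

2

Computing terms: t(1) = 11, t(2) = 7, t(3) = 1, t(4) = 11.
Since t(4) = t(1) = 11, the sequence is periodic with period 3.
The value 7 first appears (with k ≥ 2) at t(2).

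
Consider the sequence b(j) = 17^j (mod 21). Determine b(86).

16

We have b(1) = 17; b(2) = 16; b(3) = 20; b(4) = 4; b(5) = 5; b(6) = 1; b(7) = 17.
The sequence repeats with period 6.
(86 - 1) mod 6 = 1, so b(86) = b(2) = 16.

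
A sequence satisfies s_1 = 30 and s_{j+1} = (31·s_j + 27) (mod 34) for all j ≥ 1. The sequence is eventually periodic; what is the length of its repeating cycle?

Listing terms: s_1 = 30, s_2 = 5, s_3 = 12, s_4 = 25, s_5 = 20, s_6 = 1, s_7 = 24, s_8 = 23, s_9 = 26, s_{10} = 17, s_{11} = 10, s_{12} = 31, s_{13} = 2, s_{14} = 21, s_{15} = 32, s_{16} = 33, s_{17} = 30.
The sequence repeats with period 16.

16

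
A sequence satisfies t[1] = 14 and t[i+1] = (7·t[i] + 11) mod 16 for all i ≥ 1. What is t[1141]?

14

Computing terms: t[1] = 14, t[2] = 13, t[3] = 6, t[4] = 5, t[5] = 14.
The sequence repeats with period 4.
So t[1141] = t[1 + ((1141-1) mod 4)] = t[1] = 14.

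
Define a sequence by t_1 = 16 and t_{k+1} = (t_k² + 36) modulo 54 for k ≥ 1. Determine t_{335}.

52

We have t_1 = 16; t_2 = 22; t_3 = 34; t_4 = 4; t_5 = 52; t_6 = 40; t_7 = 16.
Since t_7 = t_1 = 16, the sequence is periodic with period 6.
(335 - 1) mod 6 = 4, so t_{335} = t_5 = 52.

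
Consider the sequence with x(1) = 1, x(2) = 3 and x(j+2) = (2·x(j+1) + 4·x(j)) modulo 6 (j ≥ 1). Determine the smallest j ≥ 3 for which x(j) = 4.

Listing terms: x(1) = 1; x(2) = 3; x(3) = 4; x(4) = 2; x(5) = 2; x(6) = 0; x(7) = 2; x(8) = 4; x(9) = 4; x(10) = 0; x(11) = 4; x(12) = 2.
Since (x(11), x(12)) = (x(3), x(4)) = (4, 2) (two consecutive terms determine the rest), the sequence is eventually periodic: after a pre-period of length 2 it cycles with period 8.
The value 4 first appears (with j ≥ 3) at x(3).

3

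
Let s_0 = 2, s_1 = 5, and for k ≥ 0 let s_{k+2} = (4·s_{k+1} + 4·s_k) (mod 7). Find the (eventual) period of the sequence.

6

We have s_0 = 2,  s_1 = 5,  s_2 = 0,  s_3 = 6,  s_4 = 3,  s_5 = 1,  s_6 = 2,  s_7 = 5.
The sequence repeats with period 6.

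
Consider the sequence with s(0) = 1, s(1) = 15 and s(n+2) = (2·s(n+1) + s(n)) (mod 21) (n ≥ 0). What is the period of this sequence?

We have s(0) = 1; s(1) = 15; s(2) = 10; s(3) = 14; s(4) = 17; s(5) = 6; s(6) = 8; s(7) = 1; s(8) = 10; s(9) = 0; s(10) = 10; s(11) = 20; s(12) = 8; s(13) = 15; s(14) = 17; s(15) = 7; s(16) = 10; s(17) = 6; s(18) = 1; s(19) = 8; s(20) = 17; s(21) = 0; s(22) = 17; s(23) = 13; s(24) = 1; s(25) = 15.
Since (s(24), s(25)) = (s(0), s(1)) = (1, 15) (two consecutive terms determine the rest), the sequence is periodic with period 24.

24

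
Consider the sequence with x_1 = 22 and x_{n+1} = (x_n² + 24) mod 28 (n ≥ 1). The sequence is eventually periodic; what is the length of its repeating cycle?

We have x_1 = 22,  x_2 = 4,  x_3 = 12,  x_4 = 0,  x_5 = 24,  x_6 = 12.
Since x_6 = x_3 = 12, the sequence is eventually periodic: after a pre-period of length 2 it cycles with period 3.

3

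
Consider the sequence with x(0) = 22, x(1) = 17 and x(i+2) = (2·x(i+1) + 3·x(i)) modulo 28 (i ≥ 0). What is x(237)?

x(0) = 22, x(1) = 17, x(2) = 16, x(3) = 27, x(4) = 18, x(5) = 5, x(6) = 8, x(7) = 3, x(8) = 2, x(9) = 13, x(10) = 4, x(11) = 19, x(12) = 22, x(13) = 17.
Since (x(12), x(13)) = (x(0), x(1)) = (22, 17) (two consecutive terms determine the rest), the sequence is periodic with period 12.
(237 - 0) mod 12 = 9, so x(237) = x(9) = 13.

13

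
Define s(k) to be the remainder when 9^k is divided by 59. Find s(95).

26

Computing terms: s(1) = 9; s(2) = 22; s(3) = 21; s(4) = 12; s(5) = 49; s(6) = 28; s(7) = 16; s(8) = 26; s(9) = 57; s(10) = 41; s(11) = 15; s(12) = 17; s(13) = 35; s(14) = 20; s(15) = 3; s(16) = 27; s(17) = 7; s(18) = 4; s(19) = 36; s(20) = 29; s(21) = 25; s(22) = 48; s(23) = 19; s(24) = 53; s(25) = 5; s(26) = 45; s(27) = 51; s(28) = 46; s(29) = 1; s(30) = 9.
The sequence repeats with period 29.
So s(95) = s(1 + ((95-1) mod 29)) = s(8) = 26.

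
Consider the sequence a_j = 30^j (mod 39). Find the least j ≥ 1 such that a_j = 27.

a_0 = 1,  a_1 = 30,  a_2 = 3,  a_3 = 12,  a_4 = 9,  a_5 = 36,  a_6 = 27,  a_7 = 30.
Since a_7 = a_1 = 30, the sequence is eventually periodic: after a pre-period of length 1 it cycles with period 6.
The value 27 first appears (with j ≥ 1) at a_6.

6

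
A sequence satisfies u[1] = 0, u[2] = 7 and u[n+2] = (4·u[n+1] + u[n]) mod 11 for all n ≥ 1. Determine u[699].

5

Listing terms: u[1] = 0,  u[2] = 7,  u[3] = 6,  u[4] = 9,  u[5] = 9,  u[6] = 1,  u[7] = 2,  u[8] = 9,  u[9] = 5,  u[10] = 7,  u[11] = 0,  u[12] = 7.
The sequence repeats with period 10.
So u[699] = u[1 + ((699-1) mod 10)] = u[9] = 5.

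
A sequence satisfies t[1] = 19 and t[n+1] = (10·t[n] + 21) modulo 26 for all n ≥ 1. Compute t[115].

19

Listing terms: t[1] = 19; t[2] = 3; t[3] = 25; t[4] = 11; t[5] = 1; t[6] = 5; t[7] = 19.
Since t[7] = t[1] = 19, the sequence is periodic with period 6.
So t[115] = t[1 + ((115-1) mod 6)] = t[1] = 19.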